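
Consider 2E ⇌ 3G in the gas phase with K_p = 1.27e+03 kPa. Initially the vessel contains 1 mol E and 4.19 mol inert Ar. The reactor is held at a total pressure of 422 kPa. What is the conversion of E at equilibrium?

X = 0.723

Take 1 mol E as basis and let X be its fractional conversion, so ξ = 0.5X.
Species balance: n_E = 1 − X; n_G = 1.5X; n_I = 4.19 (inert).
Summing: n_T = 5.19 + 0.5X.
Mole fractions y_i = n_i/n_T; K_p = p_G^3 / (p_E^2) with p_i = y_i·P.
Substituting and setting equal to 1.27e+03 kPa gives a polynomial in X; the root in (0,1) is X = 0.723.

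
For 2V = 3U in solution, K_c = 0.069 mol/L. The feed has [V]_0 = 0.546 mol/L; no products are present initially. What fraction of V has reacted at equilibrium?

X = 0.271

Let X = conversion of V; extent ξ = 0.546X/2 mol/L.
Concentrations: [V] = 0.546 − 0.546X; [U] = 0.819X.
K_c = [U]^3 / ([V]^2).
Equating to 0.069 mol/L: the physical root is X = 0.271.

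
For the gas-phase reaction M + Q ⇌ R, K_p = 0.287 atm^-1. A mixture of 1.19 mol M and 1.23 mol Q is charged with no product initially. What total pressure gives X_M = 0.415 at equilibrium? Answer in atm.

P = 6.47 atm

Let X = conversion of M (basis 1.19 mol M); extent of reaction ξ = 1.19X.
At extent ξ: n_M = 1.19 − 1.19X; n_Q = 1.23 − 1.19X; n_R = 1.19X.
n_T = Σnᵢ = 2.42 − 1.19X.
K_p = p_R / (p_M p_Q) with p_i = (n_i/n_T)·P.
At X = 0.415: the mole-fraction product g(X) = Π y_i^ν_i = 1.856. Since K_p = g(X)·P^{-1}, P = (g/K_p)^(1/1) = (1.856/0.287)^(1/1) = 6.47 atm.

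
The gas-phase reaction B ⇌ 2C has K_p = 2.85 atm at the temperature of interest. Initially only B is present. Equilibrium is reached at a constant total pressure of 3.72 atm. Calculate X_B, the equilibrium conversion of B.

Let X = conversion of B (basis 1 mol B); extent of reaction ξ = X.
At extent ξ: n_B = 1 − X; n_C = 2X.
Summing: n_T = 1 + X.
With p_i = (n_i/n_T)P, K_p = p_C^2 / (p_B).
Setting this equal to 2.85 atm and taking the physical root (0 < X < 1) gives X = 0.401.

X = 0.401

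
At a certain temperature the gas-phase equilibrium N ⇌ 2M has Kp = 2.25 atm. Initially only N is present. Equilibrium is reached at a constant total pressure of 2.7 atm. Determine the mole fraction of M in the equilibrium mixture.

y_M = 0.587

Take 1 mol N as basis and let X be its fractional conversion, so ξ = X.
Mole table: n_N = 1 − X; n_M = 2X.
Total moles n_T = 1 + X.
y_i = n_i/n_T, p_i = y_i·P. Kp = p_M^2 / (p_N).
Equating to 2.25 atm and solving on 0 < X < 1: X = 0.415.
Then n_M = 0.83, n_T = 1.42, so y_M = 0.587.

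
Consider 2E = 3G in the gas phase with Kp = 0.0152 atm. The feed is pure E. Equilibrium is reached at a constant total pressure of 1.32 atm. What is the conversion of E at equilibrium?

X = 0.139

Take 1 mol E as basis and let X be its fractional conversion, so ξ = 0.5X.
At extent ξ: n_E = 1 − X; n_G = 1.5X.
Summing: n_T = 1 + 0.5X.
With p_i = (n_i/n_T)P, Kp = p_G^3 / (p_E^2).
Setting this equal to 0.0152 atm and taking the physical root (0 < X < 1) gives X = 0.139.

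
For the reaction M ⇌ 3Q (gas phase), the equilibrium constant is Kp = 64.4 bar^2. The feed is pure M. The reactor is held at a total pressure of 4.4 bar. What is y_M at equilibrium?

y_M = 0.171

Take 1 mol M as basis and let X be its fractional conversion, so ξ = X.
Species balance: n_M = 1 − X; n_Q = 3X.
Summing: n_T = 1 + 2X.
Mole fractions y_i = n_i/n_T; Kp = p_Q^3 / (p_M) with p_i = y_i·P.
Substituting and setting equal to 64.4 bar^2 gives a polynomial in X; the root in (0,1) is X = 0.617.
Then n_M = 0.383, n_T = 2.23, so y_M = 0.171.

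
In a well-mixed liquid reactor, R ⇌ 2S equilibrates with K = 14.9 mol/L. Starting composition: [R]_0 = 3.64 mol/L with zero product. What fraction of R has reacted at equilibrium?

Let X = conversion of R; extent ξ = 3.64·X mol/L.
Concentrations: [R] = 3.64 − 3.64X; [S] = 7.28X.
K = [S]^2 / ([R]).
Solving K = 14.9 for X ∈ (0,1): X = 0.622.

X = 0.622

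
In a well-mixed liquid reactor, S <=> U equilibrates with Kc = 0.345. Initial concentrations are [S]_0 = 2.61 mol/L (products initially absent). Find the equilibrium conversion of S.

Let X = conversion of S; extent ξ = 2.61·X mol/L.
Concentrations: [S] = 2.61 − 2.61X; [U] = 2.61X.
Kc = [U] / ([S]).
Solving Kc = 0.345 for X ∈ (0,1): X = 0.257.

X = 0.257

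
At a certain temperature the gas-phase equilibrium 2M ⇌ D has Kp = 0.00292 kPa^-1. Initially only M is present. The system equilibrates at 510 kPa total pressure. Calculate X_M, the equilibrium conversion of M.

X = 0.621

Basis: 1 mol M initially; let X = conversion of M. Extent ξ = 0.5X.
Moles: n_M = 1 − X; n_D = 0.5X.
Summing: n_T = 1 − 0.5X.
Mole fractions y_i = n_i/n_T; Kp = p_D / (p_M^2) with p_i = y_i·P.
Substituting and setting equal to 0.00292 kPa^-1 gives a polynomial in X; the root in (0,1) is X = 0.621.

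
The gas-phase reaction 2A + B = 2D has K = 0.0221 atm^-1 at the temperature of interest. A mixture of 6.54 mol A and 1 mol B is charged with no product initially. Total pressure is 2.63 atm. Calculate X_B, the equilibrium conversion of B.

X = 0.236

Take 1 mol B as basis and let X be its fractional conversion, so ξ = X.
Species balance: n_A = 6.54 − 2X; n_B = 1 − X; n_D = 2X.
n_T = Σnᵢ = 7.54 − X.
y_i = n_i/n_T, p_i = y_i·P. K = p_D^2 / (p_A^2 p_B).
Substituting and setting equal to 0.0221 atm^-1 gives a polynomial in X; the root in (0,1) is X = 0.236.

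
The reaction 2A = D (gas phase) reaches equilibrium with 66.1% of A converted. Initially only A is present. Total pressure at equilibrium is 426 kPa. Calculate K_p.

K_p = 0.00452 kPa^-1

Take 1 mol A as basis and let X be its fractional conversion, so ξ = 0.5X.
Mole table: n_A = 1 − X; n_D = 0.5X.
n_T = Σnᵢ = 1 − 0.5X.
At X = 0.661: n_A = 0.339, n_D = 0.331, n_T = 0.669.
p_i = (n_i/n_T)·P. K_p = p_D / (p_A^2) = 0.00452 kPa^-1.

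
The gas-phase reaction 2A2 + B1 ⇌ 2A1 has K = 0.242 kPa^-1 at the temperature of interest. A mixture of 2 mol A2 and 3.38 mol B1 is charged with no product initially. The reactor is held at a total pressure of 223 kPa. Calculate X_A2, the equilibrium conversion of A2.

Take 2 mol A2 as basis and let X be its fractional conversion, so ξ = X.
At extent ξ: n_A2 = 2 − 2X; n_B1 = 3.38 − X; n_A1 = 2X.
Total moles n_T = 5.38 − X.
With p_i = (n_i/n_T)P, K = p_A1^2 / (p_A2^2 p_B1).
This yields a degree-3 equation in X; solving on (0,1), X = 0.846.

X = 0.846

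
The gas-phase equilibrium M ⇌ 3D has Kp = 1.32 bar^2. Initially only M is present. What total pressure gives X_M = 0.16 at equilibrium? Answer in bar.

P = 4.18 bar

Basis: 1 mol M initially; let X = conversion of M. Extent ξ = X.
At extent ξ: n_M = 1 − X; n_D = 3X.
n_T = Σnᵢ = 1 + 2X.
Kp = p_D^3 / (p_M) with p_i = (n_i/n_T)·P.
At X = 0.16: the mole-fraction product g(X) = Π y_i^ν_i = 0.07556. Since Kp = g(X)·P^{2}, P = (Kp/g)^(1/2) = (1.32/0.07556)^(1/2) = 4.18 bar.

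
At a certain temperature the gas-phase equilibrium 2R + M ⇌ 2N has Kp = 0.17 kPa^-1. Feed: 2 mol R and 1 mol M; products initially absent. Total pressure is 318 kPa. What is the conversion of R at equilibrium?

X = 0.720

Take 2 mol R as basis and let X be its fractional conversion, so ξ = X.
Moles: n_R = 2 − 2X; n_M = 1 − X; n_N = 2X.
Summing: n_T = 3 − X.
Mole fractions y_i = n_i/n_T; Kp = p_N^2 / (p_R^2 p_M) with p_i = y_i·P.
Equating to 0.17 kPa^-1 and solving on 0 < X < 1: X = 0.720.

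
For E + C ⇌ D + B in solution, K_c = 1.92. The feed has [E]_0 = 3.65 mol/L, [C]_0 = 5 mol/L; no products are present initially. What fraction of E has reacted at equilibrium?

X = 0.668

Let X = conversion of E; extent ξ = 3.65·X mol/L.
Concentrations: [E] = 3.65 − 3.65X; [C] = 5 − 3.65X; [D] = 3.65X; [B] = 3.65X.
K_c = [D] [B] / ([E] [C]).
This equals 1.92 at X = 0.668 (the root in 0 < X < 1).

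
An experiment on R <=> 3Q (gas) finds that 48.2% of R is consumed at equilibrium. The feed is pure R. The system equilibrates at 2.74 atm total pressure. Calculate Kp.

Kp = 11.4 atm^2

Let X = conversion of R (basis 1 mol R); extent of reaction ξ = X.
Mole table: n_R = 1 − X; n_Q = 3X.
n_T = Σnᵢ = 1 + 2X.
At X = 0.482: n_R = 0.518, n_Q = 1.45, n_T = 1.96.
p_i = (n_i/n_T)·P. Kp = p_Q^3 / (p_R) = 11.4 atm^2.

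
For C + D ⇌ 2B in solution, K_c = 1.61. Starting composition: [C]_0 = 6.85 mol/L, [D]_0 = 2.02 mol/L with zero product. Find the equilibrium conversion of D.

X = 0.636

Let X = conversion of D; extent ξ = 2.02·X mol/L.
Concentrations: [C] = 6.85 − 2.02X; [D] = 2.02 − 2.02X; [B] = 4.04X.
K_c = [B]^2 / ([C] [D]).
Setting equal to 1.61 and solving for X on (0,1) gives X = 0.636.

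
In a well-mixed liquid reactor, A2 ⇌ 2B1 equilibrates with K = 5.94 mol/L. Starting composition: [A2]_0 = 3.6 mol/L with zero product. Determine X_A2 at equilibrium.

X = 0.468

Let X = conversion of A2; extent ξ = 3.6·X mol/L.
Concentrations: [A2] = 3.6 − 3.6X; [B1] = 7.2X.
K = [B1]^2 / ([A2]).
This equals 5.94 at X = 0.468 (the root in 0 < X < 1).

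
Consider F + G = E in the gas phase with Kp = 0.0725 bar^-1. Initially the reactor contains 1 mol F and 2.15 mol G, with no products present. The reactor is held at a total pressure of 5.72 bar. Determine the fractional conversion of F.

X = 0.215

Basis: 1 mol F initially; let X = conversion of F. Extent ξ = X.
Species balance: n_F = 1 − X; n_G = 2.15 − X; n_E = X.
Total moles n_T = 3.15 − X.
Mole fractions y_i = n_i/n_T; Kp = p_E / (p_F p_G) with p_i = y_i·P.
This yields a degree-2 equation in X; solving on (0,1), X = 0.215.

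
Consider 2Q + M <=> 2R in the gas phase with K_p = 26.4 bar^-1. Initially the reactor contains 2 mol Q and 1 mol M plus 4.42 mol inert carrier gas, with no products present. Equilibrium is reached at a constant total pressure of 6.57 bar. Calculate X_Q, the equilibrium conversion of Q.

Let X = conversion of Q (basis 2 mol Q); extent of reaction ξ = X.
Mole table: n_Q = 2 − 2X; n_M = 1 − X; n_R = 2X; n_I = 4.42 (inert).
Total moles n_T = 7.42 − X.
y_i = n_i/n_T, p_i = y_i·P. K_p = p_R^2 / (p_Q^2 p_M).
Setting this equal to 26.4 bar^-1 and taking the physical root (0 < X < 1) gives X = 0.727.

X = 0.727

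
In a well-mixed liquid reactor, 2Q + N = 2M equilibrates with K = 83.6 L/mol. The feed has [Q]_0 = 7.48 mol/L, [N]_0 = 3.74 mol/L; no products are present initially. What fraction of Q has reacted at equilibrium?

Let X = conversion of Q; extent ξ = 7.48X/2 mol/L.
Concentrations: [Q] = 7.48 − 7.48X; [N] = 3.74 − 3.74X; [M] = 7.48X.
K = [M]^2 / ([Q]^2 [N]).
Setting equal to 83.6 and solving for X on (0,1) gives X = 0.866.

X = 0.866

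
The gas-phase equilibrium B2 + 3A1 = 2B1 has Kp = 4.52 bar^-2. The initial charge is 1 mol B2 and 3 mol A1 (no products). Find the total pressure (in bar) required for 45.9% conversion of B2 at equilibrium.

P = 0.875 bar

Basis: 1 mol B2 initially; let X = conversion of B2. Extent ξ = X.
Mole table: n_B2 = 1 − X; n_A1 = 3 − 3X; n_B1 = 2X.
n_T = Σnᵢ = 4 − 2X.
Kp = p_B1^2 / (p_B2 p_A1^3) with p_i = (n_i/n_T)·P.
At X = 0.459: the mole-fraction product g(X) = Π y_i^ν_i = 3.461. Since Kp = g(X)·P^{-2}, P = (g/Kp)^(1/2) = (3.461/4.52)^(1/2) = 0.875 bar.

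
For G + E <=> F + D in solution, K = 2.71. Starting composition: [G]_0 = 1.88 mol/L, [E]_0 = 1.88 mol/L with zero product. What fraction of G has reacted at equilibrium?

Let X = conversion of G; extent ξ = 1.88·X mol/L.
Concentrations: [G] = 1.88 − 1.88X; [E] = 1.88 − 1.88X; [F] = 1.88X; [D] = 1.88X.
K = [F] [D] / ([G] [E]).
Solving K = 2.71 for X ∈ (0,1): X = 0.622.

X = 0.622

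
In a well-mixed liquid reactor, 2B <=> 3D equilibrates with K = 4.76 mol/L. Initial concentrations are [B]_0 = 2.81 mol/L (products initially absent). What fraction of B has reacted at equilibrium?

X = 0.500

Let X = conversion of B; extent ξ = 2.81X/2 mol/L.
Concentrations: [B] = 2.81 − 2.81X; [D] = 4.21X.
K = [D]^3 / ([B]^2).
This equals 4.76 at X = 0.500 (the root in 0 < X < 1).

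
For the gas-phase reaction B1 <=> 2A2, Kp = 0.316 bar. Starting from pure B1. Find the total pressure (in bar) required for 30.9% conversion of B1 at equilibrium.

Basis: 1 mol B1 initially; let X = conversion of B1. Extent ξ = X.
Species balance: n_B1 = 1 − X; n_A2 = 2X.
Total moles n_T = 1 + X.
Kp = p_A2^2 / (p_B1) with p_i = (n_i/n_T)·P.
At X = 0.309: the mole-fraction product g(X) = Π y_i^ν_i = 0.4222. Since Kp = g(X)·P^{1}, P = (Kp/g)^(1/1) = (0.316/0.4222)^(1/1) = 0.748 bar.

P = 0.748 bar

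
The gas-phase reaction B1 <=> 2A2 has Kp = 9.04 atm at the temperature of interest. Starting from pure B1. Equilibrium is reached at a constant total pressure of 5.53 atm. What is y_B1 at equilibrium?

Take 1 mol B1 as basis and let X be its fractional conversion, so ξ = X.
Mole table: n_B1 = 1 − X; n_A2 = 2X.
Summing: n_T = 1 + X.
With p_i = (n_i/n_T)P, Kp = p_A2^2 / (p_B1).
This yields a degree-2 equation in X; solving on (0,1), X = 0.539.
Then n_B1 = 0.461, n_T = 1.54, so y_B1 = 0.300.

y_B1 = 0.300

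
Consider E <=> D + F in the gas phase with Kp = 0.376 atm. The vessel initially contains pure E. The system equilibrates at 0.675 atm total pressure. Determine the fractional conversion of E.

X = 0.598

Let X = conversion of E (basis 1 mol E); extent of reaction ξ = X.
Species balance: n_E = 1 − X; n_D = X; n_F = X.
Total moles n_T = 1 + X.
With p_i = (n_i/n_T)P, Kp = p_D p_F / (p_E).
Substituting and setting equal to 0.376 atm gives a polynomial in X; the root in (0,1) is X = 0.598.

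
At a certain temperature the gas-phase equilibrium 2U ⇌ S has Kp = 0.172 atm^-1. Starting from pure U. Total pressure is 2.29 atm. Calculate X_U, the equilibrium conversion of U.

Basis: 1 mol U initially; let X = conversion of U. Extent ξ = 0.5X.
Mole table: n_U = 1 − X; n_S = 0.5X.
Total moles n_T = 1 − 0.5X.
With p_i = (n_i/n_T)P, Kp = p_S / (p_U^2).
Substituting and setting equal to 0.172 atm^-1 gives a polynomial in X; the root in (0,1) is X = 0.377.

X = 0.377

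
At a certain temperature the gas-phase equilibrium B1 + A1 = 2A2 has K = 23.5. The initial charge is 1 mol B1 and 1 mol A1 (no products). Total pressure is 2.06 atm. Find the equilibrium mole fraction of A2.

y_A2 = 0.708

Take 1 mol B1 as basis and let X be its fractional conversion, so ξ = X.
Species balance: n_B1 = 1 − X; n_A1 = 1 − X; n_A2 = 2X.
Since Δν = 0, n_T = 2 throughout.
With p_i = (n_i/n_T)P, K = p_A2^2 / (p_B1 p_A1).
Setting this equal to 23.5 and taking the physical root (0 < X < 1) gives X = 0.708.
Then n_A2 = 1.42, n_T = 2, so y_A2 = 0.708.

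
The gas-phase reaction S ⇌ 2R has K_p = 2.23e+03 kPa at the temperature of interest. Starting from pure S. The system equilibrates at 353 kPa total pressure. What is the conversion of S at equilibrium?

Let X = conversion of S (basis 1 mol S); extent of reaction ξ = X.
Mole table: n_S = 1 − X; n_R = 2X.
Total moles n_T = 1 + X.
y_i = n_i/n_T, p_i = y_i·P. K_p = p_R^2 / (p_S).
Equating to 2.23e+03 kPa and solving on 0 < X < 1: X = 0.782.

X = 0.782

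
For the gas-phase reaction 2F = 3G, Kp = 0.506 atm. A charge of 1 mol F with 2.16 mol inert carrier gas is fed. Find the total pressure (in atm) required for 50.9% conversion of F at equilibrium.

Let X = conversion of F (basis 1 mol F); extent of reaction ξ = 0.5X.
Mole table: n_F = 1 − X; n_G = 1.5X; n_I = 2.16 (inert).
n_T = Σnᵢ = 3.16 + 0.5X.
Kp = p_G^3 / (p_F^2) with p_i = (n_i/n_T)·P.
At X = 0.509: the mole-fraction product g(X) = Π y_i^ν_i = 0.5407. Since Kp = g(X)·P^{1}, P = (Kp/g)^(1/1) = (0.506/0.5407)^(1/1) = 0.936 atm.

P = 0.936 atm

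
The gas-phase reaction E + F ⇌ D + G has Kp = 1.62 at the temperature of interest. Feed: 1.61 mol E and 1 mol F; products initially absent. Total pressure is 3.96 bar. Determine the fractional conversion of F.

X = 0.686

Let X = conversion of F (basis 1 mol F); extent of reaction ξ = X.
At extent ξ: n_E = 1.61 − X; n_F = 1 − X; n_D = X; n_G = X.
n_T stays at 2.61 (no change in mole number).
Mole fractions y_i = n_i/n_T; Kp = p_D p_G / (p_E p_F) with p_i = y_i·P.
Equating to 1.62 and solving on 0 < X < 1: X = 0.686.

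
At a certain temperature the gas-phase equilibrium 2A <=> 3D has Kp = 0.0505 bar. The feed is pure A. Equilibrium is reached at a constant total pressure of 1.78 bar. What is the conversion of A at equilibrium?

X = 0.183

Basis: 1 mol A initially; let X = conversion of A. Extent ξ = 0.5X.
At extent ξ: n_A = 1 − X; n_D = 1.5X.
n_T = Σnᵢ = 1 + 0.5X.
Mole fractions y_i = n_i/n_T; Kp = p_D^3 / (p_A^2) with p_i = y_i·P.
Substituting and setting equal to 0.0505 bar gives a polynomial in X; the root in (0,1) is X = 0.183.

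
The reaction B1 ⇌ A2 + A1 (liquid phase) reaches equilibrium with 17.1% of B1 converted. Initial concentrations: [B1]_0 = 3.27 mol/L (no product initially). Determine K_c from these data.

Let X = conversion of B1.
Concentrations: [B1] = 3.27 − 3.27X; [A2] = 3.27X; [A1] = 3.27X.
At X = 0.171: [B1] = 2.71, [A2] = 0.559, [A1] = 0.559.
K_c = [A2] [A1] / ([B1]) = 0.115 mol/L.

K_c = 0.115 mol/L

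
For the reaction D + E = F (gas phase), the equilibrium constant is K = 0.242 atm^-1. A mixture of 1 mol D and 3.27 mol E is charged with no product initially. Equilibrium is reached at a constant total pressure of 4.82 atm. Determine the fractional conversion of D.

Take 1 mol D as basis and let X be its fractional conversion, so ξ = X.
Mole table: n_D = 1 − X; n_E = 3.27 − X; n_F = X.
n_T = Σnᵢ = 4.27 − X.
y_i = n_i/n_T, p_i = y_i·P. K = p_F / (p_D p_E).
Substituting and setting equal to 0.242 atm^-1 gives a polynomial in X; the root in (0,1) is X = 0.462.

X = 0.462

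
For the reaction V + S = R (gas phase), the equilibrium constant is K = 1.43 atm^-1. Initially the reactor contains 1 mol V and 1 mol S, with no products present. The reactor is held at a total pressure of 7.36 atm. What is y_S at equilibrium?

Let X = conversion of V (basis 1 mol V); extent of reaction ξ = X.
Species balance: n_V = 1 − X; n_S = 1 − X; n_R = X.
n_T = Σnᵢ = 2 − X.
Mole fractions y_i = n_i/n_T; K = p_R / (p_V p_S) with p_i = y_i·P.
Equating to 1.43 atm^-1 and solving on 0 < X < 1: X = 0.705.
Then n_S = 0.295, n_T = 1.29, so y_S = 0.228.

y_S = 0.228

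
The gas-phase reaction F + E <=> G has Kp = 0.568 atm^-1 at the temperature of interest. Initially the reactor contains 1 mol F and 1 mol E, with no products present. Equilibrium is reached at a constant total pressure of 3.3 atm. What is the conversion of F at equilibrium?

X = 0.410

Basis: 1 mol F initially; let X = conversion of F. Extent ξ = X.
At extent ξ: n_F = 1 − X; n_E = 1 − X; n_G = X.
Summing: n_T = 2 − X.
With p_i = (n_i/n_T)P, Kp = p_G / (p_F p_E).
Equating to 0.568 atm^-1 and solving on 0 < X < 1: X = 0.410.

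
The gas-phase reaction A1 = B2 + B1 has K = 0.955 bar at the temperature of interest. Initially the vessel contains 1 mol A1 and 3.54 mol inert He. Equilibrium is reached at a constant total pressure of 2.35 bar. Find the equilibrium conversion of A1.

Let X = conversion of A1 (basis 1 mol A1); extent of reaction ξ = X.
Mole table: n_A1 = 1 − X; n_B2 = X; n_B1 = X; n_I = 3.54 (inert).
n_T = Σnᵢ = 4.54 + X.
With p_i = (n_i/n_T)P, K = p_B2 p_B1 / (p_A1).
Equating to 0.955 bar and solving on 0 < X < 1: X = 0.743.

X = 0.743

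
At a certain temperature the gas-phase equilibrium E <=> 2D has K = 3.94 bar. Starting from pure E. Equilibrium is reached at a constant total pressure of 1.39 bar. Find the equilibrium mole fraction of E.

Let X = conversion of E (basis 1 mol E); extent of reaction ξ = X.
At extent ξ: n_E = 1 − X; n_D = 2X.
Summing: n_T = 1 + X.
y_i = n_i/n_T, p_i = y_i·P. K = p_D^2 / (p_E).
Substituting and setting equal to 3.94 bar gives a polynomial in X; the root in (0,1) is X = 0.644.
Then n_E = 0.356, n_T = 1.64, so y_E = 0.217.

y_E = 0.217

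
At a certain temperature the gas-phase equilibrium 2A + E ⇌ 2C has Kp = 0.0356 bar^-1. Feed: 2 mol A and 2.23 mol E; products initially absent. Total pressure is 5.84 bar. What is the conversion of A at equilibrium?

X = 0.243

Take 2 mol A as basis and let X be its fractional conversion, so ξ = X.
Moles: n_A = 2 − 2X; n_E = 2.23 − X; n_C = 2X.
Summing: n_T = 4.23 − X.
With p_i = (n_i/n_T)P, Kp = p_C^2 / (p_A^2 p_E).
Setting this equal to 0.0356 bar^-1 and taking the physical root (0 < X < 1) gives X = 0.243.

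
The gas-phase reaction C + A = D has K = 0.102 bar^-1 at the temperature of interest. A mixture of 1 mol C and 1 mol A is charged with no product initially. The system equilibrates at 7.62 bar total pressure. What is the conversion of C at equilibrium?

X = 0.250

Basis: 1 mol C initially; let X = conversion of C. Extent ξ = X.
At extent ξ: n_C = 1 − X; n_A = 1 − X; n_D = X.
n_T = Σnᵢ = 2 − X.
Mole fractions y_i = n_i/n_T; K = p_D / (p_C p_A) with p_i = y_i·P.
Setting this equal to 0.102 bar^-1 and taking the physical root (0 < X < 1) gives X = 0.250.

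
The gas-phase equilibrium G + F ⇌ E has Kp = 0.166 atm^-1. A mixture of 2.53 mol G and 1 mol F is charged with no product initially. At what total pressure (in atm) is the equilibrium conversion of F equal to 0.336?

Basis: 1 mol F initially; let X = conversion of F. Extent ξ = X.
Moles: n_G = 2.53 − X; n_F = 1 − X; n_E = X.
Total moles n_T = 3.53 − X.
Kp = p_E / (p_G p_F) with p_i = (n_i/n_T)·P.
At X = 0.336: the mole-fraction product g(X) = Π y_i^ν_i = 0.7367. Since Kp = g(X)·P^{-1}, P = (g/Kp)^(1/1) = (0.7367/0.166)^(1/1) = 4.44 atm.

P = 4.44 atm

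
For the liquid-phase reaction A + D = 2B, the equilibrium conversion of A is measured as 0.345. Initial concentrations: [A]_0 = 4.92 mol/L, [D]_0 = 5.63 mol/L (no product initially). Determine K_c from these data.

K_c = 0.909

Let X = conversion of A.
Concentrations: [A] = 4.92 − 4.92X; [D] = 5.63 − 4.92X; [B] = 9.84X.
At X = 0.345: [A] = 3.22, [D] = 3.93, [B] = 3.39.
K_c = [B]^2 / ([A] [D]) = 0.909.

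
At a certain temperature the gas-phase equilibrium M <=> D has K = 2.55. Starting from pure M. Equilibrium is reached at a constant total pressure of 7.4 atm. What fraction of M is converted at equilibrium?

Basis: 1 mol M initially; let X = conversion of M. Extent ξ = X.
At extent ξ: n_M = 1 − X; n_D = X.
Since Δν = 0, n_T = 1 throughout.
With p_i = (n_i/n_T)P, K = p_D / (p_M).
Setting this equal to 2.55 and taking the physical root (0 < X < 1) gives X = 0.718.

X = 0.718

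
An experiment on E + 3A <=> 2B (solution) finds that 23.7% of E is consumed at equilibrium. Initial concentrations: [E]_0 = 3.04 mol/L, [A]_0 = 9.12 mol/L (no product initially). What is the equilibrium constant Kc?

Let X = conversion of E.
Concentrations: [E] = 3.04 − 3.04X; [A] = 9.12 − 9.12X; [B] = 6.08X.
At X = 0.237: [E] = 2.32, [A] = 6.96, [B] = 1.44.
Kc = [B]^2 / ([E] [A]^3) = 0.00266 (mol/L)^-2.

Kc = 0.00266 (mol/L)^-2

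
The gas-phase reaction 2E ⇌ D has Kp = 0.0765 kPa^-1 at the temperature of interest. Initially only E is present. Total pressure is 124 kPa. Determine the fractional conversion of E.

X = 0.840

Let X = conversion of E (basis 1 mol E); extent of reaction ξ = 0.5X.
Species balance: n_E = 1 − X; n_D = 0.5X.
Total moles n_T = 1 − 0.5X.
y_i = n_i/n_T, p_i = y_i·P. Kp = p_D / (p_E^2).
This yields a degree-2 equation in X; solving on (0,1), X = 0.840.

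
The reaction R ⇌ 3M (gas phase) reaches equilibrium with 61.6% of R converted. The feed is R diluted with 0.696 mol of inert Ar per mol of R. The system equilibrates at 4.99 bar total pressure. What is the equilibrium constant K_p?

Basis: 1 mol R initially; let X = conversion of R. Extent ξ = X.
Moles: n_R = 1 − X; n_M = 3X; n_I = 0.696 (inert).
Summing: n_T = 1.7 + 2X.
At X = 0.616: n_R = 0.384, n_M = 1.85, n_T = 2.93.
p_i = (n_i/n_T)·P. K_p = p_M^3 / (p_R) = 47.7 bar^2.

K_p = 47.7 bar^2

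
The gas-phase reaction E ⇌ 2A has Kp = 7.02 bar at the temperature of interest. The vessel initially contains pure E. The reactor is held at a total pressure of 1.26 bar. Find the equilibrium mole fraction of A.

Take 1 mol E as basis and let X be its fractional conversion, so ξ = X.
At extent ξ: n_E = 1 − X; n_A = 2X.
n_T = Σnᵢ = 1 + X.
y_i = n_i/n_T, p_i = y_i·P. Kp = p_A^2 / (p_E).
Equating to 7.02 bar and solving on 0 < X < 1: X = 0.763.
Then n_A = 1.53, n_T = 1.76, so y_A = 0.866.

y_A = 0.866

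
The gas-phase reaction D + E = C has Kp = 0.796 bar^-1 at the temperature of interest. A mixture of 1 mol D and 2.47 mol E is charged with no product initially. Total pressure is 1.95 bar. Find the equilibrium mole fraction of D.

Take 1 mol D as basis and let X be its fractional conversion, so ξ = X.
At extent ξ: n_D = 1 − X; n_E = 2.47 − X; n_C = X.
Total moles n_T = 3.47 − X.
y_i = n_i/n_T, p_i = y_i·P. Kp = p_C / (p_D p_E).
This yields a degree-2 equation in X; solving on (0,1), X = 0.507.
Then n_D = 0.493, n_T = 2.96, so y_D = 0.166.

y_D = 0.166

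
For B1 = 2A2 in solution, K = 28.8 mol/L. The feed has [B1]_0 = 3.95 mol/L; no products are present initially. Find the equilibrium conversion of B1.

Let X = conversion of B1; extent ξ = 3.95·X mol/L.
Concentrations: [B1] = 3.95 − 3.95X; [A2] = 7.9X.
K = [A2]^2 / ([B1]).
Equating to 28.8 mol/L: the physical root is X = 0.718.

X = 0.718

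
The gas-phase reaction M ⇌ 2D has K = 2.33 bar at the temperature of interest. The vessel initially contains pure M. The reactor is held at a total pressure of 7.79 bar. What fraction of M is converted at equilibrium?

Let X = conversion of M (basis 1 mol M); extent of reaction ξ = X.
Species balance: n_M = 1 − X; n_D = 2X.
n_T = Σnᵢ = 1 + X.
Mole fractions y_i = n_i/n_T; K = p_D^2 / (p_M) with p_i = y_i·P.
Setting this equal to 2.33 bar and taking the physical root (0 < X < 1) gives X = 0.264.

X = 0.264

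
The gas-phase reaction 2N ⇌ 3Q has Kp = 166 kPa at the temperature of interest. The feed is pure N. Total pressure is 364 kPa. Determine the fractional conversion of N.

X = 0.391

Basis: 1 mol N initially; let X = conversion of N. Extent ξ = 0.5X.
Mole table: n_N = 1 − X; n_Q = 1.5X.
Total moles n_T = 1 + 0.5X.
Mole fractions y_i = n_i/n_T; Kp = p_Q^3 / (p_N^2) with p_i = y_i·P.
Substituting and setting equal to 166 kPa gives a polynomial in X; the root in (0,1) is X = 0.391.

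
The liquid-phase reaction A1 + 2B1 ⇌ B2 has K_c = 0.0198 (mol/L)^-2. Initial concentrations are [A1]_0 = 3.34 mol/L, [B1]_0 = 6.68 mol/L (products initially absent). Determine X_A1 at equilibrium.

X = 0.301

Let X = conversion of A1; extent ξ = 3.34·X mol/L.
Concentrations: [A1] = 3.34 − 3.34X; [B1] = 6.68 − 6.68X; [B2] = 3.34X.
K_c = [B2] / ([A1] [B1]^2).
This equals 0.0198 at X = 0.301 (the root in 0 < X < 1).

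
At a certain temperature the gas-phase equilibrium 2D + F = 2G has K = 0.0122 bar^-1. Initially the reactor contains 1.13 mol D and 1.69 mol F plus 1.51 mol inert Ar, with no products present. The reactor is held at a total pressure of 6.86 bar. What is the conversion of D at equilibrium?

Basis: 1.13 mol D initially; let X = conversion of D. Extent ξ = 0.565X.
At extent ξ: n_D = 1.13 − 1.13X; n_F = 1.69 − 0.565X; n_G = 1.13X; n_I = 1.51 (inert).
n_T = Σnᵢ = 4.33 − 0.565X.
With p_i = (n_i/n_T)P, K = p_G^2 / (p_D^2 p_F).
Setting this equal to 0.0122 bar^-1 and taking the physical root (0 < X < 1) gives X = 0.151.

X = 0.151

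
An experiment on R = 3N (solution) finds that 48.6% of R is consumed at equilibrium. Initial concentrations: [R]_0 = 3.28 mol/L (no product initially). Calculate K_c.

K_c = 64.9 (mol/L)^2

Let X = conversion of R.
Concentrations: [R] = 3.28 − 3.28X; [N] = 9.84X.
At X = 0.486: [R] = 1.69, [N] = 4.78.
K_c = [N]^3 / ([R]) = 64.9 (mol/L)^2.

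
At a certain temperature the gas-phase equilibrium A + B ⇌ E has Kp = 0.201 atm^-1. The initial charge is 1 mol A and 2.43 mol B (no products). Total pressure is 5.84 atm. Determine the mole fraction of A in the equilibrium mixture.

Basis: 1 mol A initially; let X = conversion of A. Extent ξ = X.
Species balance: n_A = 1 − X; n_B = 2.43 − X; n_E = X.
Total moles n_T = 3.43 − X.
With p_i = (n_i/n_T)P, Kp = p_E / (p_A p_B).
Equating to 0.201 atm^-1 and solving on 0 < X < 1: X = 0.439.
Then n_A = 0.561, n_T = 2.99, so y_A = 0.188.

y_A = 0.188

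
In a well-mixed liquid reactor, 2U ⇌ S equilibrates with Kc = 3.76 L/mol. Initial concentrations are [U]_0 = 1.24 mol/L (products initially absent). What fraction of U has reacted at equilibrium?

X = 0.722

Let X = conversion of U; extent ξ = 1.24X/2 mol/L.
Concentrations: [U] = 1.24 − 1.24X; [S] = 0.62X.
Kc = [S] / ([U]^2).
Equating to 3.76 L/mol: the physical root is X = 0.722.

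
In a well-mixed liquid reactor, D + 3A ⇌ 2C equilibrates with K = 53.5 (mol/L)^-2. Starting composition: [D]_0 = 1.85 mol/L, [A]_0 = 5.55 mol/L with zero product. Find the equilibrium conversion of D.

X = 0.845

Let X = conversion of D; extent ξ = 1.85·X mol/L.
Concentrations: [D] = 1.85 − 1.85X; [A] = 5.55 − 5.55X; [C] = 3.7X.
K = [C]^2 / ([D] [A]^3).
This equals 53.5 at X = 0.845 (the root in 0 < X < 1).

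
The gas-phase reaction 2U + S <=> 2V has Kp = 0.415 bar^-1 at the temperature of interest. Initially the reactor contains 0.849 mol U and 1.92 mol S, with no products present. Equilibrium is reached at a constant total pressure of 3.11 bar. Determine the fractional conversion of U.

X = 0.482

Take 0.849 mol U as basis and let X be its fractional conversion, so ξ = 0.424X.
Mole table: n_U = 0.849 − 0.849X; n_S = 1.92 − 0.424X; n_V = 0.849X.
Summing: n_T = 2.77 − 0.424X.
y_i = n_i/n_T, p_i = y_i·P. Kp = p_V^2 / (p_U^2 p_S).
Substituting and setting equal to 0.415 bar^-1 gives a polynomial in X; the root in (0,1) is X = 0.482.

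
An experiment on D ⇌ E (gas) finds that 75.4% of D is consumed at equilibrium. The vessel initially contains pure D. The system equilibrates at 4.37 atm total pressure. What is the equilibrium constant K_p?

K_p = 3.07

Take 1 mol D as basis and let X be its fractional conversion, so ξ = X.
Moles: n_D = 1 − X; n_E = X.
Since Δν = 0, n_T = 1 throughout.
At X = 0.754: n_D = 0.246, n_E = 0.754, n_T = 1.
p_i = (n_i/n_T)·P. K_p = p_E / (p_D) = 3.07.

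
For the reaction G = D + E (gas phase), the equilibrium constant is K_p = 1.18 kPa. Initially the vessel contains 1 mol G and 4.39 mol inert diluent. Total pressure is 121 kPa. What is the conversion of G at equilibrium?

X = 0.208

Let X = conversion of G (basis 1 mol G); extent of reaction ξ = X.
Species balance: n_G = 1 − X; n_D = X; n_E = X; n_I = 4.39 (inert).
n_T = Σnᵢ = 5.39 + X.
With p_i = (n_i/n_T)P, K_p = p_D p_E / (p_G).
Equating to 1.18 kPa and solving on 0 < X < 1: X = 0.208.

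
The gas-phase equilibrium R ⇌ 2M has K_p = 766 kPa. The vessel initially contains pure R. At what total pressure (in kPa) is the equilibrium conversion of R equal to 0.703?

Take 1 mol R as basis and let X be its fractional conversion, so ξ = X.
Moles: n_R = 1 − X; n_M = 2X.
Total moles n_T = 1 + X.
K_p = p_M^2 / (p_R) with p_i = (n_i/n_T)·P.
At X = 0.703: the mole-fraction product g(X) = Π y_i^ν_i = 3.908. Since K_p = g(X)·P^{1}, P = (K_p/g)^(1/1) = (766/3.908)^(1/1) = 196 kPa.

P = 196 kPa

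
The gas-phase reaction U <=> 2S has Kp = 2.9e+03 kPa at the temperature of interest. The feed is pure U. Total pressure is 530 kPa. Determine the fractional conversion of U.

X = 0.760

Let X = conversion of U (basis 1 mol U); extent of reaction ξ = X.
Moles: n_U = 1 − X; n_S = 2X.
n_T = Σnᵢ = 1 + X.
Mole fractions y_i = n_i/n_T; Kp = p_S^2 / (p_U) with p_i = y_i·P.
Substituting and setting equal to 2.9e+03 kPa gives a polynomial in X; the root in (0,1) is X = 0.760.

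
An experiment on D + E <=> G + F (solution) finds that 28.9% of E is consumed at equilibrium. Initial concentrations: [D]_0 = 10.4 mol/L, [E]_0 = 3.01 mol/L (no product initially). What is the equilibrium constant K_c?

Let X = conversion of E.
Concentrations: [D] = 10.4 − 3.01X; [E] = 3.01 − 3.01X; [G] = 3.01X; [F] = 3.01X.
At X = 0.289: [D] = 9.53, [E] = 2.14, [G] = 0.87, [F] = 0.87.
K_c = [G] [F] / ([D] [E]) = 0.0371.

K_c = 0.0371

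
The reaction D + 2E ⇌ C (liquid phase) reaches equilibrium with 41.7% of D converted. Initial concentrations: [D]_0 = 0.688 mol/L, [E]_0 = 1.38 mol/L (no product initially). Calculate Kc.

Kc = 1.1 (mol/L)^-2

Let X = conversion of D.
Concentrations: [D] = 0.688 − 0.688X; [E] = 1.38 − 1.38X; [C] = 0.688X.
At X = 0.417: [D] = 0.401, [E] = 0.806, [C] = 0.287.
Kc = [C] / ([D] [E]^2) = 1.1 (mol/L)^-2.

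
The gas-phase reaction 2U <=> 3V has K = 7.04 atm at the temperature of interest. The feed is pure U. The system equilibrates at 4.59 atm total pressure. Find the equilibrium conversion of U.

Take 1 mol U as basis and let X be its fractional conversion, so ξ = 0.5X.
Mole table: n_U = 1 − X; n_V = 1.5X.
n_T = Σnᵢ = 1 + 0.5X.
y_i = n_i/n_T, p_i = y_i·P. K = p_V^3 / (p_U^2).
This yields a degree-3 equation in X; solving on (0,1), X = 0.513.

X = 0.513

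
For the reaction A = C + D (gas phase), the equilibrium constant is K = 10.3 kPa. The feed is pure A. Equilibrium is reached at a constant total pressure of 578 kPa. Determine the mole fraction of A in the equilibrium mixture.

Take 1 mol A as basis and let X be its fractional conversion, so ξ = X.
Moles: n_A = 1 − X; n_C = X; n_D = X.
Total moles n_T = 1 + X.
y_i = n_i/n_T, p_i = y_i·P. K = p_C p_D / (p_A).
Equating to 10.3 kPa and solving on 0 < X < 1: X = 0.132.
Then n_A = 0.868, n_T = 1.13, so y_A = 0.766.

y_A = 0.766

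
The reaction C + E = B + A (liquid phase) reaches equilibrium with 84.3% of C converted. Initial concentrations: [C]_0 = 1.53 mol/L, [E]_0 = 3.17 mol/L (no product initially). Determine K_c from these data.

Let X = conversion of C.
Concentrations: [C] = 1.53 − 1.53X; [E] = 3.17 − 1.53X; [B] = 1.53X; [A] = 1.53X.
At X = 0.843: [C] = 0.24, [E] = 1.88, [B] = 1.29, [A] = 1.29.
K_c = [B] [A] / ([C] [E]) = 3.68.

K_c = 3.68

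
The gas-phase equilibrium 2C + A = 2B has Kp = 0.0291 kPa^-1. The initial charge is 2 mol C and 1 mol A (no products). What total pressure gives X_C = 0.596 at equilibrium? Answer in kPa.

P = 445 kPa

Let X = conversion of C (basis 2 mol C); extent of reaction ξ = X.
At extent ξ: n_C = 2 − 2X; n_A = 1 − X; n_B = 2X.
n_T = Σnᵢ = 3 − X.
Kp = p_B^2 / (p_C^2 p_A) with p_i = (n_i/n_T)·P.
At X = 0.596: the mole-fraction product g(X) = Π y_i^ν_i = 12.95. Since Kp = g(X)·P^{-1}, P = (g/Kp)^(1/1) = (12.95/0.0291)^(1/1) = 445 kPa.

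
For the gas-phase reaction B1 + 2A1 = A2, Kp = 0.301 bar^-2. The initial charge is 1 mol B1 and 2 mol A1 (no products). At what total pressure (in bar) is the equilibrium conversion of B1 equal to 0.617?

P = 5.33 bar

Take 1 mol B1 as basis and let X be its fractional conversion, so ξ = X.
Moles: n_B1 = 1 − X; n_A1 = 2 − 2X; n_A2 = X.
n_T = Σnᵢ = 3 − 2X.
Kp = p_A2 / (p_B1 p_A1^2) with p_i = (n_i/n_T)·P.
At X = 0.617: the mole-fraction product g(X) = Π y_i^ν_i = 8.563. Since Kp = g(X)·P^{-2}, P = (g/Kp)^(1/2) = (8.563/0.301)^(1/2) = 5.33 bar.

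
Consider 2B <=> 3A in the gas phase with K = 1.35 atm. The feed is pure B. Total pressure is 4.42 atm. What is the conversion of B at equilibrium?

X = 0.354

Basis: 1 mol B initially; let X = conversion of B. Extent ξ = 0.5X.
Species balance: n_B = 1 − X; n_A = 1.5X.
Summing: n_T = 1 + 0.5X.
y_i = n_i/n_T, p_i = y_i·P. K = p_A^3 / (p_B^2).
Setting this equal to 1.35 atm and taking the physical root (0 < X < 1) gives X = 0.354.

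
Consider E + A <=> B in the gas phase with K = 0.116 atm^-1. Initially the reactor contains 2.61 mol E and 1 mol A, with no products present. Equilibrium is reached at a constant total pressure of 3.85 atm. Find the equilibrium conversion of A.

X = 0.239

Take 1 mol A as basis and let X be its fractional conversion, so ξ = X.
Mole table: n_E = 2.61 − X; n_A = 1 − X; n_B = X.
Total moles n_T = 3.61 − X.
Mole fractions y_i = n_i/n_T; K = p_B / (p_E p_A) with p_i = y_i·P.
Equating to 0.116 atm^-1 and solving on 0 < X < 1: X = 0.239.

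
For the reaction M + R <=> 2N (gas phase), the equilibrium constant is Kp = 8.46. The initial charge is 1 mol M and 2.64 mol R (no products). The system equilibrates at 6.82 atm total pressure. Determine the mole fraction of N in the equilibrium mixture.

Basis: 1 mol M initially; let X = conversion of M. Extent ξ = X.
Mole table: n_M = 1 − X; n_R = 2.64 − X; n_N = 2X.
n_T stays at 3.64 (no change in mole number).
Mole fractions y_i = n_i/n_T; Kp = p_N^2 / (p_M p_R) with p_i = y_i·P.
This yields a degree-2 equation in X; solving on (0,1), X = 0.823.
Then n_N = 1.65, n_T = 3.64, so y_N = 0.452.

y_N = 0.452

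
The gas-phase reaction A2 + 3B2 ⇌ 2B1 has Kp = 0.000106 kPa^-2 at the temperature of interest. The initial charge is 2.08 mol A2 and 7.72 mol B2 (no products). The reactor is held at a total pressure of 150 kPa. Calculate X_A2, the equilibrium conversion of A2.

X = 0.493

Let X = conversion of A2 (basis 2.08 mol A2); extent of reaction ξ = 2.08X.
Mole table: n_A2 = 2.08 − 2.08X; n_B2 = 7.72 − 6.24X; n_B1 = 4.16X.
Summing: n_T = 9.8 − 4.16X.
Mole fractions y_i = n_i/n_T; Kp = p_B1^2 / (p_A2 p_B2^3) with p_i = y_i·P.
Substituting and setting equal to 0.000106 kPa^-2 gives a polynomial in X; the root in (0,1) is X = 0.493.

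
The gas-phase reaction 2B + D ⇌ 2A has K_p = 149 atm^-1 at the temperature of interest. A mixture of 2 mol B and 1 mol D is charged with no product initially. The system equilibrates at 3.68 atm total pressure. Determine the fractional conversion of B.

X = 0.858

Let X = conversion of B (basis 2 mol B); extent of reaction ξ = X.
Moles: n_B = 2 − 2X; n_D = 1 − X; n_A = 2X.
Total moles n_T = 3 − X.
y_i = n_i/n_T, p_i = y_i·P. K_p = p_A^2 / (p_B^2 p_D).
This yields a degree-3 equation in X; solving on (0,1), X = 0.858.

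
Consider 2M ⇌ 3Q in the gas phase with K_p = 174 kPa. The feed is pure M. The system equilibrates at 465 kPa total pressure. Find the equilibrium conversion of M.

Let X = conversion of M (basis 1 mol M); extent of reaction ξ = 0.5X.
Species balance: n_M = 1 − X; n_Q = 1.5X.
n_T = Σnᵢ = 1 + 0.5X.
Mole fractions y_i = n_i/n_T; K_p = p_Q^3 / (p_M^2) with p_i = y_i·P.
Substituting and setting equal to 174 kPa gives a polynomial in X; the root in (0,1) is X = 0.373.

X = 0.373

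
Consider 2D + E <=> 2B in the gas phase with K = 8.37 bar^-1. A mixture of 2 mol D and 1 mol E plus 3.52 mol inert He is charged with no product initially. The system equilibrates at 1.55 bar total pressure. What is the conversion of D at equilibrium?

Basis: 2 mol D initially; let X = conversion of D. Extent ξ = X.
Moles: n_D = 2 − 2X; n_E = 1 − X; n_B = 2X; n_I = 3.52 (inert).
Total moles n_T = 6.52 − X.
y_i = n_i/n_T, p_i = y_i·P. K = p_B^2 / (p_D^2 p_E).
Equating to 8.37 bar^-1 and solving on 0 < X < 1: X = 0.508.

X = 0.508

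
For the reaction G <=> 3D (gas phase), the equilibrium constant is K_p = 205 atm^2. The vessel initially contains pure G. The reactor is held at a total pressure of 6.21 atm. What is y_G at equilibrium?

y_G = 0.126

Basis: 1 mol G initially; let X = conversion of G. Extent ξ = X.
At extent ξ: n_G = 1 − X; n_D = 3X.
Summing: n_T = 1 + 2X.
Mole fractions y_i = n_i/n_T; K_p = p_D^3 / (p_G) with p_i = y_i·P.
This yields a degree-3 equation in X; solving on (0,1), X = 0.699.
Then n_G = 0.301, n_T = 2.4, so y_G = 0.126.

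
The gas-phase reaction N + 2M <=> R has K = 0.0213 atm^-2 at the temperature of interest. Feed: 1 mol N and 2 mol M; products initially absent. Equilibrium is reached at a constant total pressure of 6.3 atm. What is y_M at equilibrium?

Let X = conversion of N (basis 1 mol N); extent of reaction ξ = X.
Moles: n_N = 1 − X; n_M = 2 − 2X; n_R = X.
n_T = Σnᵢ = 3 − 2X.
y_i = n_i/n_T, p_i = y_i·P. K = p_R / (p_N p_M^2).
Setting this equal to 0.0213 atm^-2 and taking the physical root (0 < X < 1) gives X = 0.236.
Then n_M = 1.53, n_T = 2.53, so y_M = 0.604.

y_M = 0.604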